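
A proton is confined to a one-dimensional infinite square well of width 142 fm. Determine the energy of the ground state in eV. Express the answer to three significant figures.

For an infinite well E_n = n²h²/(8m_pL²), so E_1 = h²/(8m_pL²) = (6.626×10^-34)²/(8·1.673×10^-27·(1.42×10^-13 m)²) = 1.627×10^-15 J.
Converting, E_1 = 1.627×10^-15 J / (1.602×10^-19 J/eV) = 1.02×10^4 eV.

E_1 = 1.02×10^4 eV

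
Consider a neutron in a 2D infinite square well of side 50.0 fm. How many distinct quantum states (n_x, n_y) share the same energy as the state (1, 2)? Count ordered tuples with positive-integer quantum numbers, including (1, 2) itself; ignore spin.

The level has n_x² + n_y² = 5. The ordered positive-integer solutions are (1, 2), (2, 1).
That gives 2 states.

degeneracy = 2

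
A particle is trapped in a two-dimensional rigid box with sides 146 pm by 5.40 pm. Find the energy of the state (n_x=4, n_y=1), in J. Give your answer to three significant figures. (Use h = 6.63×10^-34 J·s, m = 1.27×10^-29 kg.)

For a 2D rectangular well E = (h²/8m)·Σ n_i²/L_i² = (6.63×10^-34)²/(8·1.27×10^-29) · [4²/(146 pm)² + 1²/(5.40 pm)²].
Evaluating gives E = 1.52×10^-16 J.

E = 1.52×10^-16 J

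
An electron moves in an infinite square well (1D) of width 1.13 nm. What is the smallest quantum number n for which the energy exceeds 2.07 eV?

n = 3

E_1 = h²/(8m_eL²) = 4.718×10^-20 J = 0.2945 eV.
Need n² > 2.07/0.2945 = 7.029, i.e. n > 2.651.
The smallest integer satisfying this is n = 3.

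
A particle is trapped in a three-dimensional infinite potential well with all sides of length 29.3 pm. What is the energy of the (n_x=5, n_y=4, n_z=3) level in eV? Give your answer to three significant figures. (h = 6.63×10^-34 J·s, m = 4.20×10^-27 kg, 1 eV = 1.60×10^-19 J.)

For a 3D rectangular well E = (h²/8m)·Σ n_i²/L_i² = (6.63×10^-34)²/(8·4.20×10^-27) · [5²/(29.3 pm)² + 4²/(29.3 pm)² + 3²/(29.3 pm)²].
Evaluating gives E = 7.619×10^-19 J = 4.76 eV.

E = 4.76 eV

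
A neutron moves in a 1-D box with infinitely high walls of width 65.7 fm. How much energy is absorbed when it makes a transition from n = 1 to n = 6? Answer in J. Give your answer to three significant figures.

|ΔE| = 2.66×10^-13 J

E_1 = h²/(8m_nL²) = 7.590×10^-15 J.
|ΔE| = |1² − 6²|·E_1 = 35·7.590×10^-15 J = 2.66×10^-13 J.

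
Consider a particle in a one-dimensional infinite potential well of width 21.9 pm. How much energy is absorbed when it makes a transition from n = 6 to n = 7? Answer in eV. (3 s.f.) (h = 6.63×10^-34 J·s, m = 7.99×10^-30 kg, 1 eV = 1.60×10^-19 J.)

E_1 = h²/(8mL²) = 1.434×10^-17 J.
|ΔE| = |6² − 7²|·E_1 = 13·1.434×10^-17 J = 1.864×10^-16 J = 1.16×10^3 eV.

|ΔE| = 1.16×10^3 eV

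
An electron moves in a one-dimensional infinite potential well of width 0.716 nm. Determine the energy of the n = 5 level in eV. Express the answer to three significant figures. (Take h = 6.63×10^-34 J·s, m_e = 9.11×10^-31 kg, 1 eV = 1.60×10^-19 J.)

For an infinite well E_n = n²h²/(8m_eL²), so E_1 = h²/(8m_eL²) = (6.63×10^-34)²/(8·9.11×10^-31·(7.16×10^-10 m)²) = 1.177×10^-19 J.
Then E_5 = 5²·E_1 = 25·1.177×10^-19 J = 2.943×10^-18 J.
Converting, E_5 = 2.943×10^-18 J / (1.60×10^-19 J/eV) = 18.4 eV.

E_5 = 18.4 eV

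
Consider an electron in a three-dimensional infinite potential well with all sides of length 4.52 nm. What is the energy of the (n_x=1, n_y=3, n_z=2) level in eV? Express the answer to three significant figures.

E = 0.258 eV

For a 3D rectangular well E = (h²/8m_e)·Σ n_i²/L_i² = (6.626×10^-34)²/(8·9.109×10^-31) · [1²/(4.52 nm)² + 3²/(4.52 nm)² + 2²/(4.52 nm)²].
Evaluating gives E = 4.129×10^-20 J = 0.258 eV.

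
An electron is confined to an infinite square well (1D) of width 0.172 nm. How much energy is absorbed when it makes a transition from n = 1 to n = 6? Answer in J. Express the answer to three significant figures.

|ΔE| = 7.13×10^-17 J

E_1 = h²/(8m_eL²) = 2.037×10^-18 J.
|ΔE| = |1² − 6²|·E_1 = 35·2.037×10^-18 J = 7.13×10^-17 J.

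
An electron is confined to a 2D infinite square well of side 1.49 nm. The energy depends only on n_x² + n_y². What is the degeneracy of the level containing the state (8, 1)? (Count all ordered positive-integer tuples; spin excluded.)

The level has n_x² + n_y² = 65. The ordered positive-integer solutions are (1, 8), (4, 7), (7, 4), (8, 1).
That gives 4 states.

degeneracy = 4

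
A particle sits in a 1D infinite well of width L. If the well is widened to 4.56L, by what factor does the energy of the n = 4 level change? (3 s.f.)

E_n ∝ 1/L², so the energy scales by 1/4.56² = 0.0481.

0.0481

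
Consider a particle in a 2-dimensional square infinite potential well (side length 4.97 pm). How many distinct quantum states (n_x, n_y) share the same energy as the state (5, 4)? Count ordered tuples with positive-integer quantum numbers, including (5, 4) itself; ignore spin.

degeneracy = 2

The level has n_x² + n_y² = 41. The ordered positive-integer solutions are (4, 5), (5, 4).
That gives 2 states.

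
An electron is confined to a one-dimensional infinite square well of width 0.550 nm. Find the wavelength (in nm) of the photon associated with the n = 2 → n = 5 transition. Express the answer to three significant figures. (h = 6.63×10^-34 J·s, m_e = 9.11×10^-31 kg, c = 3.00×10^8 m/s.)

λ = 47.5 nm

E_1 = h²/(8m_eL²) = 1.994×10^-19 J, so ΔE = (5² − 2²)E_1 = 4.187×10^-18 J.
λ = hc/ΔE = (6.63×10^-34·3.00×10^8)/4.187×10^-18 = 4.75×10^-8 m = 47.5 nm.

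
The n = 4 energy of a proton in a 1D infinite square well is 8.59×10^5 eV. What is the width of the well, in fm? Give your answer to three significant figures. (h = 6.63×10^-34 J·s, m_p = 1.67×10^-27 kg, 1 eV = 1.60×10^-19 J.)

L = 61.9 fm

From E_n = n²h²/(8m_pL²), L = n·h/√(8m_pE_n).
E_4 = 8.59×10^5 eV = 1.374×10^-13 J, so L = 4·6.63×10^-34/√(8·1.67×10^-27·1.374×10^-13) = 6.19×10^-14 m = 61.9 fm.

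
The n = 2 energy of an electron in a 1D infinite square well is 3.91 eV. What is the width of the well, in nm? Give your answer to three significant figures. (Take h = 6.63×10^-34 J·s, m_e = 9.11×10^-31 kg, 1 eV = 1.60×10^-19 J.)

L = 0.621 nm

From E_n = n²h²/(8m_eL²), L = n·h/√(8m_eE_n).
E_2 = 3.91 eV = 6.256×10^-19 J, so L = 2·6.63×10^-34/√(8·9.11×10^-31·6.256×10^-19) = 6.21×10^-10 m = 0.621 nm.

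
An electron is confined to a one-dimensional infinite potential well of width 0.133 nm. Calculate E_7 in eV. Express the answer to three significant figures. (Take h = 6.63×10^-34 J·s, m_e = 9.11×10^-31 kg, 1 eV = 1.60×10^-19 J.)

E_7 = 1.04×10^3 eV

For an infinite well E_n = n²h²/(8m_eL²), so E_1 = h²/(8m_eL²) = (6.63×10^-34)²/(8·9.11×10^-31·(1.33×10^-10 m)²) = 3.410×10^-18 J.
Then E_7 = 7²·E_1 = 49·3.410×10^-18 J = 1.671×10^-16 J.
Converting, E_7 = 1.671×10^-16 J / (1.60×10^-19 J/eV) = 1.04×10^3 eV.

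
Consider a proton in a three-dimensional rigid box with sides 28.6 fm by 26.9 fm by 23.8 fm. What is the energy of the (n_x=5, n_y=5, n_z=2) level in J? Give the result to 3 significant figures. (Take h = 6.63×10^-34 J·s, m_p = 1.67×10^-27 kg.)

For a 3D rectangular well E = (h²/8m_p)·Σ n_i²/L_i² = (6.63×10^-34)²/(8·1.67×10^-27) · [5²/(28.6 fm)² + 5²/(26.9 fm)² + 2²/(23.8 fm)²].
Evaluating gives E = 2.37×10^-12 J.

E = 2.37×10^-12 J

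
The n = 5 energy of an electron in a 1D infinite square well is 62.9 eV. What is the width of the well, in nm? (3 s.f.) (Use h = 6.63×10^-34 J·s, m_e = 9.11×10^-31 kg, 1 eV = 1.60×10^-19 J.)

L = 0.387 nm

From E_n = n²h²/(8m_eL²), L = n·h/√(8m_eE_n).
E_5 = 62.9 eV = 1.006×10^-17 J, so L = 5·6.63×10^-34/√(8·9.11×10^-31·1.006×10^-17) = 3.87×10^-10 m = 0.387 nm.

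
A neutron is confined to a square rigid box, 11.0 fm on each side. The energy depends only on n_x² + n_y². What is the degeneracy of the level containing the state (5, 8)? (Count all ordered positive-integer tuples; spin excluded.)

degeneracy = 2

The level has n_x² + n_y² = 89. The ordered positive-integer solutions are (5, 8), (8, 5).
That gives 2 states.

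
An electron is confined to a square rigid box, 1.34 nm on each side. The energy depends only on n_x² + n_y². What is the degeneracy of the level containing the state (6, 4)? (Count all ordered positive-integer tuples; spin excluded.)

degeneracy = 2

The level has n_x² + n_y² = 52. The ordered positive-integer solutions are (4, 6), (6, 4).
That gives 2 states.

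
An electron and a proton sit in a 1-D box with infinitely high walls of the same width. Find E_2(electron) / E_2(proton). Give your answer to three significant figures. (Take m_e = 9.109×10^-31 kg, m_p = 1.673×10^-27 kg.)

1.84×10^3

E_n ∝ 1/m at fixed n and L, so the ratio is m_p/m_e = 1.673×10^-27/9.109×10^-31 = 1.84×10^3.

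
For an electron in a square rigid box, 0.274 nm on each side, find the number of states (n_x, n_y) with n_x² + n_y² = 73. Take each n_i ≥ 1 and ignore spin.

degeneracy = 2

The level has n_x² + n_y² = 73. The ordered positive-integer solutions are (3, 8), (8, 3).
That gives 2 states.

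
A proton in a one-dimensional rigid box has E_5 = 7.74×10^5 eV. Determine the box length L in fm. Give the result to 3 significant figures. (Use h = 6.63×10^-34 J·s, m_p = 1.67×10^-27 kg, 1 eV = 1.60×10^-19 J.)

From E_n = n²h²/(8m_pL²), L = n·h/√(8m_pE_n).
E_5 = 7.74×10^5 eV = 1.238×10^-13 J, so L = 5·6.63×10^-34/√(8·1.67×10^-27·1.238×10^-13) = 8.15×10^-14 m = 81.5 fm.

L = 81.5 fm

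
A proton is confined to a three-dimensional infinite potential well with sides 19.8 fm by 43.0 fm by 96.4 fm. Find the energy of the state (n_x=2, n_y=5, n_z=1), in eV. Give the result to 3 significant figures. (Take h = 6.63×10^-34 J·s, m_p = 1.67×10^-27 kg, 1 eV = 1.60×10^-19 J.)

E = 4.90×10^6 eV

For a 3D rectangular well E = (h²/8m_p)·Σ n_i²/L_i² = (6.63×10^-34)²/(8·1.67×10^-27) · [2²/(19.8 fm)² + 5²/(43.0 fm)² + 1²/(96.4 fm)²].
Evaluating gives E = 7.841×10^-13 J = 4.90×10^6 eV.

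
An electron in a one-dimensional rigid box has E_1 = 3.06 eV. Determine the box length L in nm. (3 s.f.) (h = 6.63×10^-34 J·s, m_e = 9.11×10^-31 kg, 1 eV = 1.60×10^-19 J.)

L = 0.351 nm

From E_n = n²h²/(8m_eL²), L = n·h/√(8m_eE_n).
E_1 = 3.06 eV = 4.896×10^-19 J, so L = 1·6.63×10^-34/√(8·9.11×10^-31·4.896×10^-19) = 3.51×10^-10 m = 0.351 nm.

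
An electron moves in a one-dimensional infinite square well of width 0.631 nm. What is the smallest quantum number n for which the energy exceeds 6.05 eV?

n = 3

E_1 = h²/(8m_eL²) = 1.513×10^-19 J = 0.9444 eV.
Need n² > 6.05/0.9444 = 6.406, i.e. n > 2.531.
The smallest integer satisfying this is n = 3.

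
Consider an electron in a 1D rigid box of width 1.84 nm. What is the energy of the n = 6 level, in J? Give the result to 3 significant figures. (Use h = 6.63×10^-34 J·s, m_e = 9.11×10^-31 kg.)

E_6 = 6.41×10^-19 J

For an infinite well E_n = n²h²/(8m_eL²), so E_1 = h²/(8m_eL²) = (6.63×10^-34)²/(8·9.11×10^-31·(1.84×10^-9 m)²) = 1.781×10^-20 J.
Then E_6 = 6²·E_1 = 36·1.781×10^-20 J = 6.41×10^-19 J.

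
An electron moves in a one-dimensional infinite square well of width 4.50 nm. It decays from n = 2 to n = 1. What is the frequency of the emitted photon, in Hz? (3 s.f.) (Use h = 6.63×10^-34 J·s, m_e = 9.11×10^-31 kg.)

E_1 = h²/(8m_eL²) = 2.978×10^-21 J and ΔE = (2² − 1²)E_1 = 8.934×10^-21 J.
f = ΔE/h = 8.934×10^-21/6.63×10^-34 = 1.35×10^13 Hz.

f = 1.35×10^13 Hz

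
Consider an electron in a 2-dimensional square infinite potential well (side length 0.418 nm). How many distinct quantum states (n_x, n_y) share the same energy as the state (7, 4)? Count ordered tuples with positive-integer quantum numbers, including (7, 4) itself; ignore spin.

degeneracy = 4

The level has n_x² + n_y² = 65. The ordered positive-integer solutions are (1, 8), (4, 7), (7, 4), (8, 1).
That gives 4 states.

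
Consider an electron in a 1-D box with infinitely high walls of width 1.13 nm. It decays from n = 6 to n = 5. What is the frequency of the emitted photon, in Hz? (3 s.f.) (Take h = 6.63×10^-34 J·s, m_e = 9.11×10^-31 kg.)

f = 7.84×10^14 Hz

E_1 = h²/(8m_eL²) = 4.723×10^-20 J and ΔE = (6² − 5²)E_1 = 5.195×10^-19 J.
f = ΔE/h = 5.195×10^-19/6.63×10^-34 = 7.84×10^14 Hz.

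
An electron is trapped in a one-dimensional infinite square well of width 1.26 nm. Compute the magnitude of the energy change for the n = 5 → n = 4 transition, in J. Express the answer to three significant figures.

|ΔE| = 3.42×10^-19 J

E_1 = h²/(8m_eL²) = 3.795×10^-20 J.
|ΔE| = |5² − 4²|·E_1 = 9·3.795×10^-20 J = 3.42×10^-19 J.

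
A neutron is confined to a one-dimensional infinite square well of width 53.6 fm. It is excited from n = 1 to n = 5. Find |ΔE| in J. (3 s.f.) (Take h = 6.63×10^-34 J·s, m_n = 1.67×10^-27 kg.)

|ΔE| = 2.75×10^-13 J

E_1 = h²/(8m_nL²) = 1.145×10^-14 J.
|ΔE| = |1² − 5²|·E_1 = 24·1.145×10^-14 J = 2.75×10^-13 J.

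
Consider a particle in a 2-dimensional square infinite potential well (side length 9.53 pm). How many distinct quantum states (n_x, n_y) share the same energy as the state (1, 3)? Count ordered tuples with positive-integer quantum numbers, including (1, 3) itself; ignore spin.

The level has n_x² + n_y² = 10. The ordered positive-integer solutions are (1, 3), (3, 1).
That gives 2 states.

degeneracy = 2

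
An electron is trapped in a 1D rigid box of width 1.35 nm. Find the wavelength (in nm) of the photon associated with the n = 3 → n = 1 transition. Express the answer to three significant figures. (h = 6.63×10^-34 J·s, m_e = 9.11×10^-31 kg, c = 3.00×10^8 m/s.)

λ = 751 nm

E_1 = h²/(8m_eL²) = 3.309×10^-20 J, so ΔE = (3² − 1²)E_1 = 2.647×10^-19 J.
λ = hc/ΔE = (6.63×10^-34·3.00×10^8)/2.647×10^-19 = 7.51×10^-7 m = 751 nm.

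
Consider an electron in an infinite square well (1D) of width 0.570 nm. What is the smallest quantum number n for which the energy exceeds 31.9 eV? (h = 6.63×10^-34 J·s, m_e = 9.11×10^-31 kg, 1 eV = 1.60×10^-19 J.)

n = 6

E_1 = h²/(8m_eL²) = 1.856×10^-19 J = 1.160 eV.
Need n² > 31.9/1.160 = 27.50, i.e. n > 5.244.
The smallest integer satisfying this is n = 6.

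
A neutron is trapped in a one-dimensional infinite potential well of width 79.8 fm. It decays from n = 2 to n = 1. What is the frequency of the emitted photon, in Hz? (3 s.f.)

f = 2.33×10^19 Hz

E_1 = h²/(8m_nL²) = 5.145×10^-15 J and ΔE = (2² − 1²)E_1 = 1.543×10^-14 J.
f = ΔE/h = 1.543×10^-14/6.626×10^-34 = 2.33×10^19 Hz.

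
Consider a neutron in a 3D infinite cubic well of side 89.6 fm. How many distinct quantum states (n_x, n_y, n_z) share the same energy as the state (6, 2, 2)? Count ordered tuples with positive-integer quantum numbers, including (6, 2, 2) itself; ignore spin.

degeneracy = 3

The level has n_x² + n_y² + n_z² = 44. The ordered positive-integer solutions are (2, 2, 6), (2, 6, 2), (6, 2, 2).
That gives 3 states.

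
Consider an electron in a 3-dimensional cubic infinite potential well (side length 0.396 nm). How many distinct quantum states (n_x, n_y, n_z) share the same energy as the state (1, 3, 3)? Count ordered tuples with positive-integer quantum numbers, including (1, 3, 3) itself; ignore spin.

degeneracy = 3

The level has n_x² + n_y² + n_z² = 19. The ordered positive-integer solutions are (1, 3, 3), (3, 1, 3), (3, 3, 1).
That gives 3 states.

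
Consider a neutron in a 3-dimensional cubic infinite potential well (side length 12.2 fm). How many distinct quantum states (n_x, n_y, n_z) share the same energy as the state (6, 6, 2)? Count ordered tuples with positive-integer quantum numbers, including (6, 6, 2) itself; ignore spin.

degeneracy = 3

The level has n_x² + n_y² + n_z² = 76. The ordered positive-integer solutions are (2, 6, 6), (6, 2, 6), (6, 6, 2).
That gives 3 states.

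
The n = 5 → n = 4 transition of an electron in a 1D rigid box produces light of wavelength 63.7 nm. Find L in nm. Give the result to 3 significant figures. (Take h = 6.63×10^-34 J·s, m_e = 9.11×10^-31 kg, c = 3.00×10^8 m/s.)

The photon carries ΔE = hc/λ = 6.63×10^-34·3.00×10^8/6.37×10^-8 m = 3.122×10^-18 J.
Since ΔE = (5² − 4²)E_1, E_1 = 3.469×10^-19 J, and L = h/√(8m_eE_1) = 4.17×10^-10 m = 0.417 nm.

L = 0.417 nm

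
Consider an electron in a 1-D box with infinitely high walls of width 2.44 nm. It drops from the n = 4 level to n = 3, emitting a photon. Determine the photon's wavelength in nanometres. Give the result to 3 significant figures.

E_1 = h²/(8m_eL²) = 1.012×10^-20 J, so ΔE = (4² − 3²)E_1 = 7.084×10^-20 J.
λ = hc/ΔE = (6.626×10^-34·2.998×10^8)/7.084×10^-20 = 2.80×10^-6 m = 2.80×10^3 nm.

λ = 2.80×10^3 nm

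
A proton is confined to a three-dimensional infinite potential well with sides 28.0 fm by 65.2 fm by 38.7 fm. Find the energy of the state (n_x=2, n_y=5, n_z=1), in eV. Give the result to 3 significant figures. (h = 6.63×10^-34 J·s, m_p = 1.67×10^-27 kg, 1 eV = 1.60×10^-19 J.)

For a 3D rectangular well E = (h²/8m_p)·Σ n_i²/L_i² = (6.63×10^-34)²/(8·1.67×10^-27) · [2²/(28.0 fm)² + 5²/(65.2 fm)² + 1²/(38.7 fm)²].
Evaluating gives E = 3.833×10^-13 J = 2.40×10^6 eV.

E = 2.40×10^6 eV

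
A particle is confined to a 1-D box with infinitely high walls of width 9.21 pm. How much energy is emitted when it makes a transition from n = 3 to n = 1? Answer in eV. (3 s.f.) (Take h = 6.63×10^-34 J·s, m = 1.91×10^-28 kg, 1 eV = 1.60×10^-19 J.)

|ΔE| = 170 eV

E_1 = h²/(8mL²) = 3.391×10^-18 J.
|ΔE| = |3² − 1²|·E_1 = 8·3.391×10^-18 J = 2.713×10^-17 J = 170 eV.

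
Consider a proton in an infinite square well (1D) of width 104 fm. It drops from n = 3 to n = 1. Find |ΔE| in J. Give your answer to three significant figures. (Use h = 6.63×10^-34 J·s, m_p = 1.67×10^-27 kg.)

E_1 = h²/(8m_pL²) = 3.042×10^-15 J.
|ΔE| = |3² − 1²|·E_1 = 8·3.042×10^-15 J = 2.43×10^-14 J.

|ΔE| = 2.43×10^-14 J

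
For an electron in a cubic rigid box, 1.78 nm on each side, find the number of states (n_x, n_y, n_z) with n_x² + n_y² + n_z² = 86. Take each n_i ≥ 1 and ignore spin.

degeneracy = 15

The level has n_x² + n_y² + n_z² = 86. The ordered positive-integer solutions are (1, 2, 9), (1, 6, 7), (1, 7, 6), (1, 9, 2), (2, 1, 9), (2, 9, 1), (5, 5, 6), (5, 6, 5), (6, 1, 7), (6, 5, 5), (6, 7, 1), (7, 1, 6), (7, 6, 1), (9, 1, 2), (9, 2, 1).
That gives 15 states.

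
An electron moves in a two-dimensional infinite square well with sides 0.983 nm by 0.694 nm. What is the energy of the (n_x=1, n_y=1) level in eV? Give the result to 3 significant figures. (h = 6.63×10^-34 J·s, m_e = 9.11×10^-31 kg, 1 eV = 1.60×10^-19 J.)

E = 1.17 eV

For a 2D rectangular well E = (h²/8m_e)·Σ n_i²/L_i² = (6.63×10^-34)²/(8·9.11×10^-31) · [1²/(0.983 nm)² + 1²/(0.694 nm)²].
Evaluating gives E = 1.876×10^-19 J = 1.17 eV.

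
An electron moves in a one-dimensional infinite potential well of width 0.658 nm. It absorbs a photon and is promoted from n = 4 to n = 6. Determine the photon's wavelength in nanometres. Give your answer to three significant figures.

λ = 71.4 nm

E_1 = h²/(8m_eL²) = 1.392×10^-19 J, so ΔE = (6² − 4²)E_1 = 2.784×10^-18 J.
λ = hc/ΔE = (6.626×10^-34·2.998×10^8)/2.784×10^-18 = 7.14×10^-8 m = 71.4 nm.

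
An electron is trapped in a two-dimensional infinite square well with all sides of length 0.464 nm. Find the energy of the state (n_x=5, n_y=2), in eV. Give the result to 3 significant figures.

For a 2D rectangular well E = (h²/8m_e)·Σ n_i²/L_i² = (6.626×10^-34)²/(8·9.109×10^-31) · [5²/(0.464 nm)² + 2²/(0.464 nm)²].
Evaluating gives E = 8.115×10^-18 J = 50.7 eV.

E = 50.7 eV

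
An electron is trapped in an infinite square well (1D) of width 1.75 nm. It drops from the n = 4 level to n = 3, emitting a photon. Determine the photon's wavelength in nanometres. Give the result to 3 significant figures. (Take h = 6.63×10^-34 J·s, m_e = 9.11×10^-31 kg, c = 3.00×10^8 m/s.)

E_1 = h²/(8m_eL²) = 1.969×10^-20 J, so ΔE = (4² − 3²)E_1 = 1.378×10^-19 J.
λ = hc/ΔE = (6.63×10^-34·3.00×10^8)/1.378×10^-19 = 1.44×10^-6 m = 1.44×10^3 nm.

λ = 1.44×10^3 nm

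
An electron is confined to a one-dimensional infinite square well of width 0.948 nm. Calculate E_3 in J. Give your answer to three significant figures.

For an infinite well E_n = n²h²/(8m_eL²), so E_1 = h²/(8m_eL²) = (6.626×10^-34)²/(8·9.109×10^-31·(9.48×10^-10 m)²) = 6.704×10^-20 J.
Then E_3 = 3²·E_1 = 9·6.704×10^-20 J = 6.03×10^-19 J.

E_3 = 6.03×10^-19 J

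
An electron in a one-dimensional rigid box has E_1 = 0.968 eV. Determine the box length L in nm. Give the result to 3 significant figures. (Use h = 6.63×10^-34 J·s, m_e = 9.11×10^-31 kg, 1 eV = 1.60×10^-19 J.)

From E_n = n²h²/(8m_eL²), L = n·h/√(8m_eE_n).
E_1 = 0.968 eV = 1.549×10^-19 J, so L = 1·6.63×10^-34/√(8·9.11×10^-31·1.549×10^-19) = 6.24×10^-10 m = 0.624 nm.

L = 0.624 nm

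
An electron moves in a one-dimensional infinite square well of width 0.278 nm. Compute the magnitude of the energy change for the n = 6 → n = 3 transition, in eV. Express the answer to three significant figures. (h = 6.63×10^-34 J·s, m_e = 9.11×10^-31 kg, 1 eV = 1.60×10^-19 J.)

|ΔE| = 132 eV

E_1 = h²/(8m_eL²) = 7.804×10^-19 J.
|ΔE| = |6² − 3²|·E_1 = 27·7.804×10^-19 J = 2.107×10^-17 J = 132 eV.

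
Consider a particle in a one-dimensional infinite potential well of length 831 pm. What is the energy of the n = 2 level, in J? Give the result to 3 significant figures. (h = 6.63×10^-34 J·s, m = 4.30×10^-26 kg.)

For an infinite well E_n = n²h²/(8mL²), so E_1 = h²/(8mL²) = (6.63×10^-34)²/(8·4.30×10^-26·(8.31×10^-10 m)²) = 1.850×10^-24 J.
Then E_2 = 2²·E_1 = 4·1.850×10^-24 J = 7.40×10^-24 J.

E_2 = 7.40×10^-24 J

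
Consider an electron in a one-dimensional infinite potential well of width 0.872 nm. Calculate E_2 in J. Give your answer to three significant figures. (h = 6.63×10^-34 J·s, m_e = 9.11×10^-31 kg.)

E_2 = 3.17×10^-19 J

For an infinite well E_n = n²h²/(8m_eL²), so E_1 = h²/(8m_eL²) = (6.63×10^-34)²/(8·9.11×10^-31·(8.72×10^-10 m)²) = 7.932×10^-20 J.
Then E_2 = 2²·E_1 = 4·7.932×10^-20 J = 3.17×10^-19 J.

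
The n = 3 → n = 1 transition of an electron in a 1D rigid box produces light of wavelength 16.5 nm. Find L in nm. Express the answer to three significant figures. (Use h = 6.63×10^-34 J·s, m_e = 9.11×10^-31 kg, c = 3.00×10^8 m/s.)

L = 0.200 nm

The photon carries ΔE = hc/λ = 6.63×10^-34·3.00×10^8/1.65×10^-8 m = 1.205×10^-17 J.
Since ΔE = (3² − 1²)E_1, E_1 = 1.506×10^-18 J, and L = h/√(8m_eE_1) = 2.00×10^-10 m = 0.200 nm.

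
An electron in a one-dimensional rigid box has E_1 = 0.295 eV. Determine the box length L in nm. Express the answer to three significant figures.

From E_n = n²h²/(8m_eL²), L = n·h/√(8m_eE_n).
E_1 = 0.295 eV = 4.726×10^-20 J, so L = 1·6.626×10^-34/√(8·9.109×10^-31·4.726×10^-20) = 1.13×10^-9 m = 1.13 nm.

L = 1.13 nm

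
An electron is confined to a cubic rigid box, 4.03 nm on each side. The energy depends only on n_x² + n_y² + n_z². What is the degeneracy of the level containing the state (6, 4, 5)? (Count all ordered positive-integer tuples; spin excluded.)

degeneracy = 12

The level has n_x² + n_y² + n_z² = 77. The ordered positive-integer solutions are (2, 3, 8), (2, 8, 3), (3, 2, 8), (3, 8, 2), (4, 5, 6), (4, 6, 5), (5, 4, 6), (5, 6, 4), (6, 4, 5), (6, 5, 4), (8, 2, 3), (8, 3, 2).
That gives 12 states.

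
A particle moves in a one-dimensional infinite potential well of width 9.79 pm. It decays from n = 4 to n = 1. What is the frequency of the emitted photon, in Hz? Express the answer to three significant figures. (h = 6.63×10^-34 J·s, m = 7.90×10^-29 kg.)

E_1 = h²/(8mL²) = 7.257×10^-18 J and ΔE = (4² − 1²)E_1 = 1.089×10^-16 J.
f = ΔE/h = 1.089×10^-16/6.63×10^-34 = 1.64×10^17 Hz.

f = 1.64×10^17 Hz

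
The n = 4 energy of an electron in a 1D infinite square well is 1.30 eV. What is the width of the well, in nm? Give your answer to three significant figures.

From E_n = n²h²/(8m_eL²), L = n·h/√(8m_eE_n).
E_4 = 1.30 eV = 2.083×10^-19 J, so L = 4·6.626×10^-34/√(8·9.109×10^-31·2.083×10^-19) = 2.15×10^-9 m = 2.15 nm.

L = 2.15 nm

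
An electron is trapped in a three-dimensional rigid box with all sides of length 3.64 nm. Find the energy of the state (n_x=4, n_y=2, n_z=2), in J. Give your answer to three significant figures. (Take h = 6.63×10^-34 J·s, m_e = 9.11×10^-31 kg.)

For a 3D rectangular well E = (h²/8m_e)·Σ n_i²/L_i² = (6.63×10^-34)²/(8·9.11×10^-31) · [4²/(3.64 nm)² + 2²/(3.64 nm)² + 2²/(3.64 nm)²].
Evaluating gives E = 1.09×10^-19 J.

E = 1.09×10^-19 J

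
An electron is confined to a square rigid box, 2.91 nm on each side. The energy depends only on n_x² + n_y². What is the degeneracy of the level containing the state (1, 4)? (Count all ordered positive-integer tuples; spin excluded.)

The level has n_x² + n_y² = 17. The ordered positive-integer solutions are (1, 4), (4, 1).
That gives 2 states.

degeneracy = 2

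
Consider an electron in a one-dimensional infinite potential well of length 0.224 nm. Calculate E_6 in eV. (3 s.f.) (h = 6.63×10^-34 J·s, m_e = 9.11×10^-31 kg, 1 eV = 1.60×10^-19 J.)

For an infinite well E_n = n²h²/(8m_eL²), so E_1 = h²/(8m_eL²) = (6.63×10^-34)²/(8·9.11×10^-31·(2.24×10^-10 m)²) = 1.202×10^-18 J.
Then E_6 = 6²·E_1 = 36·1.202×10^-18 J = 4.327×10^-17 J.
Converting, E_6 = 4.327×10^-17 J / (1.60×10^-19 J/eV) = 270 eV.

E_6 = 270 eV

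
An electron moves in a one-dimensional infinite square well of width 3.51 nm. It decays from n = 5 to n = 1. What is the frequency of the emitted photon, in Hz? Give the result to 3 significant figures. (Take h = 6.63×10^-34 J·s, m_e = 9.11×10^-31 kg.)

E_1 = h²/(8m_eL²) = 4.896×10^-21 J and ΔE = (5² − 1²)E_1 = 1.175×10^-19 J.
f = ΔE/h = 1.175×10^-19/6.63×10^-34 = 1.77×10^14 Hz.

f = 1.77×10^14 Hz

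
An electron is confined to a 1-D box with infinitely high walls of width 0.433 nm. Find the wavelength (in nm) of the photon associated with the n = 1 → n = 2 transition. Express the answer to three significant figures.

E_1 = h²/(8m_eL²) = 3.213×10^-19 J, so ΔE = (2² − 1²)E_1 = 9.639×10^-19 J.
λ = hc/ΔE = (6.626×10^-34·2.998×10^8)/9.639×10^-19 = 2.06×10^-7 m = 206 nm.

λ = 206 nm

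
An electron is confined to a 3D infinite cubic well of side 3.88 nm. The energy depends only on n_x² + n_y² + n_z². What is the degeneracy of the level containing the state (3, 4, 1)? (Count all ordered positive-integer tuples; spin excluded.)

degeneracy = 6

The level has n_x² + n_y² + n_z² = 26. The ordered positive-integer solutions are (1, 3, 4), (1, 4, 3), (3, 1, 4), (3, 4, 1), (4, 1, 3), (4, 3, 1).
That gives 6 states.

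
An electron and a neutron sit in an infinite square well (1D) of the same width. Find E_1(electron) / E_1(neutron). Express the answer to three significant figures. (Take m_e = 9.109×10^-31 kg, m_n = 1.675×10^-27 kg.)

1.84×10^3

E_n ∝ 1/m at fixed n and L, so the ratio is m_n/m_e = 1.675×10^-27/9.109×10^-31 = 1.84×10^3.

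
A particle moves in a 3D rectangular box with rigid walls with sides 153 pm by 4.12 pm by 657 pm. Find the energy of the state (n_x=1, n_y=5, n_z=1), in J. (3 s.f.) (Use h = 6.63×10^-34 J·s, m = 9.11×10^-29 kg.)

For a 3D rectangular well E = (h²/8m)·Σ n_i²/L_i² = (6.63×10^-34)²/(8·9.11×10^-29) · [1²/(153 pm)² + 5²/(4.12 pm)² + 1²/(657 pm)²].
Evaluating gives E = 8.88×10^-16 J.

E = 8.88×10^-16 J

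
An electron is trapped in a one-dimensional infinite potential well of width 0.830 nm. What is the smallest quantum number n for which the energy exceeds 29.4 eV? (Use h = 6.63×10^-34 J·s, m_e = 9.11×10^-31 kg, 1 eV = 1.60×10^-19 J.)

E_1 = h²/(8m_eL²) = 8.755×10^-20 J = 0.5472 eV.
Need n² > 29.4/0.5472 = 53.73, i.e. n > 7.330.
The smallest integer satisfying this is n = 8.

n = 8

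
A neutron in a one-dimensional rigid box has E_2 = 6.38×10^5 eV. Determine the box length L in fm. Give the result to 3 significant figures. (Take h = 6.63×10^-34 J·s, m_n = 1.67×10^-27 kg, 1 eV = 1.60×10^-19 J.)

L = 35.9 fm

From E_n = n²h²/(8m_nL²), L = n·h/√(8m_nE_n).
E_2 = 6.38×10^5 eV = 1.021×10^-13 J, so L = 2·6.63×10^-34/√(8·1.67×10^-27·1.021×10^-13) = 3.59×10^-14 m = 35.9 fm.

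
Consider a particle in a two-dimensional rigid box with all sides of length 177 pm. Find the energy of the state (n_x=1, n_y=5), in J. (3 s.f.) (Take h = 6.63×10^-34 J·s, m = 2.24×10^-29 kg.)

For a 2D rectangular well E = (h²/8m)·Σ n_i²/L_i² = (6.63×10^-34)²/(8·2.24×10^-29) · [1²/(177 pm)² + 5²/(177 pm)²].
Evaluating gives E = 2.04×10^-18 J.

E = 2.04×10^-18 J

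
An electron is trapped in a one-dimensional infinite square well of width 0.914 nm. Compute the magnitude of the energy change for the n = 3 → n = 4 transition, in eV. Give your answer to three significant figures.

E_1 = h²/(8m_eL²) = 7.212×10^-20 J.
|ΔE| = |3² − 4²|·E_1 = 7·7.212×10^-20 J = 5.048×10^-19 J = 3.15 eV.

|ΔE| = 3.15 eV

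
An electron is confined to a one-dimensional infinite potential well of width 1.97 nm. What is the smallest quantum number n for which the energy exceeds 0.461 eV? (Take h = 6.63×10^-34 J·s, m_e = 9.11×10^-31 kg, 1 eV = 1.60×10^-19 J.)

E_1 = h²/(8m_eL²) = 1.554×10^-20 J = 0.09713 eV.
Need n² > 0.461/0.09713 = 4.746, i.e. n > 2.179.
The smallest integer satisfying this is n = 3.

n = 3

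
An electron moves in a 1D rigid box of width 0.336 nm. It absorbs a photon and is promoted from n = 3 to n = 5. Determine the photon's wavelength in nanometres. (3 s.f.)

λ = 23.3 nm

E_1 = h²/(8m_eL²) = 5.337×10^-19 J, so ΔE = (5² − 3²)E_1 = 8.539×10^-18 J.
λ = hc/ΔE = (6.626×10^-34·2.998×10^8)/8.539×10^-18 = 2.33×10^-8 m = 23.3 nm.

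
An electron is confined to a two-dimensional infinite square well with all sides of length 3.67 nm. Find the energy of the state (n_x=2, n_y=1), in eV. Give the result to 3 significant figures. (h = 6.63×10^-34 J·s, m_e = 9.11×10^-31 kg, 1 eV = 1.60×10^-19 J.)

E = 0.140 eV

For a 2D rectangular well E = (h²/8m_e)·Σ n_i²/L_i² = (6.63×10^-34)²/(8·9.11×10^-31) · [2²/(3.67 nm)² + 1²/(3.67 nm)²].
Evaluating gives E = 2.239×10^-20 J = 0.140 eV.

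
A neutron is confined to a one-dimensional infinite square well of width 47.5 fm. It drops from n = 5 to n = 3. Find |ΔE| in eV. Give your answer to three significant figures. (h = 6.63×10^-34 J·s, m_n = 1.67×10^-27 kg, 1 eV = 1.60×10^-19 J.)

|ΔE| = 1.46×10^6 eV

E_1 = h²/(8m_nL²) = 1.458×10^-14 J.
|ΔE| = |5² − 3²|·E_1 = 16·1.458×10^-14 J = 2.333×10^-13 J = 1.46×10^6 eV.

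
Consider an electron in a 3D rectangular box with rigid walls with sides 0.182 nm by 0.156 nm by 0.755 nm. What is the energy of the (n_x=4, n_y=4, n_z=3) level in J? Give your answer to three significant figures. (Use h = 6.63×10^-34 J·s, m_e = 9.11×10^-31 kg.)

For a 3D rectangular well E = (h²/8m_e)·Σ n_i²/L_i² = (6.63×10^-34)²/(8·9.11×10^-31) · [4²/(0.182 nm)² + 4²/(0.156 nm)² + 3²/(0.755 nm)²].
Evaluating gives E = 6.97×10^-17 J.

E = 6.97×10^-17 J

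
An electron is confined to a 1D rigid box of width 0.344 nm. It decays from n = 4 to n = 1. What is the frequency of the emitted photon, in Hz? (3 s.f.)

f = 1.15×10^16 Hz

E_1 = h²/(8m_eL²) = 5.091×10^-19 J and ΔE = (4² − 1²)E_1 = 7.636×10^-18 J.
f = ΔE/h = 7.636×10^-18/6.626×10^-34 = 1.15×10^16 Hz.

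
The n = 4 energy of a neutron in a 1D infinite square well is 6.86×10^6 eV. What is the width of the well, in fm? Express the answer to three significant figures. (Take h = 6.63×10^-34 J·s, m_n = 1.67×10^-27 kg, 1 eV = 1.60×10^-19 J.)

L = 21.9 fm

From E_n = n²h²/(8m_nL²), L = n·h/√(8m_nE_n).
E_4 = 6.86×10^6 eV = 1.098×10^-12 J, so L = 4·6.63×10^-34/√(8·1.67×10^-27·1.098×10^-12) = 2.19×10^-14 m = 21.9 fm.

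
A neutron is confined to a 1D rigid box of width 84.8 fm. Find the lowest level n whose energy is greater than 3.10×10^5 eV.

n = 4

E_1 = h²/(8m_nL²) = 4.556×10^-15 J = 2.844×10^4 eV.
Need n² > 3.10×10^5/2.844×10^4 = 10.90, i.e. n > 3.302.
The smallest integer satisfying this is n = 4.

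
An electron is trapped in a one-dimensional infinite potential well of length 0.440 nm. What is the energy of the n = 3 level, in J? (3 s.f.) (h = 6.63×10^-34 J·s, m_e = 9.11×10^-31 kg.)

For an infinite well E_n = n²h²/(8m_eL²), so E_1 = h²/(8m_eL²) = (6.63×10^-34)²/(8·9.11×10^-31·(4.40×10^-10 m)²) = 3.115×10^-19 J.
Then E_3 = 3²·E_1 = 9·3.115×10^-19 J = 2.80×10^-18 J.

E_3 = 2.80×10^-18 J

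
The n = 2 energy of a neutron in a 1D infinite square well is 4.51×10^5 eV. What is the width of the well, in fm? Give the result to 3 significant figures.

From E_n = n²h²/(8m_nL²), L = n·h/√(8m_nE_n).
E_2 = 4.51×10^5 eV = 7.225×10^-14 J, so L = 2·6.626×10^-34/√(8·1.675×10^-27·7.225×10^-14) = 4.26×10^-14 m = 42.6 fm.

L = 42.6 fm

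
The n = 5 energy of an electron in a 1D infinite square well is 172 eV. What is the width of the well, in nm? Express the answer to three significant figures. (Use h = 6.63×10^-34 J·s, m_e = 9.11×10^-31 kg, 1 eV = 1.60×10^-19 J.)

From E_n = n²h²/(8m_eL²), L = n·h/√(8m_eE_n).
E_5 = 172 eV = 2.752×10^-17 J, so L = 5·6.63×10^-34/√(8·9.11×10^-31·2.752×10^-17) = 2.34×10^-10 m = 0.234 nm.

L = 0.234 nm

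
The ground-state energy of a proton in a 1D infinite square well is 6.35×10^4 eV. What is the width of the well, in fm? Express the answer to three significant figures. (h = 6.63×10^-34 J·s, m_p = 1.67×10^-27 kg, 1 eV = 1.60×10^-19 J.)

L = 56.9 fm

From E_n = n²h²/(8m_pL²), L = n·h/√(8m_pE_n).
E_1 = 6.35×10^4 eV = 1.016×10^-14 J, so L = 1·6.63×10^-34/√(8·1.67×10^-27·1.016×10^-14) = 5.69×10^-14 m = 56.9 fm.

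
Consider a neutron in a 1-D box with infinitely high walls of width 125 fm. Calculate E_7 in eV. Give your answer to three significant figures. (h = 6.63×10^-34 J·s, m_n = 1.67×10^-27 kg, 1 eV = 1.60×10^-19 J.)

E_7 = 6.45×10^5 eV

For an infinite well E_n = n²h²/(8m_nL²), so E_1 = h²/(8m_nL²) = (6.63×10^-34)²/(8·1.67×10^-27·(1.25×10^-13 m)²) = 2.106×10^-15 J.
Then E_7 = 7²·E_1 = 49·2.106×10^-15 J = 1.032×10^-13 J.
Converting, E_7 = 1.032×10^-13 J / (1.60×10^-19 J/eV) = 6.45×10^5 eV.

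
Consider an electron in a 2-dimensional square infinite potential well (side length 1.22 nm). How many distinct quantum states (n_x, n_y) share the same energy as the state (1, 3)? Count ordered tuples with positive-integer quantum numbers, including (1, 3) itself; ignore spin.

The level has n_x² + n_y² = 10. The ordered positive-integer solutions are (1, 3), (3, 1).
That gives 2 states.

degeneracy = 2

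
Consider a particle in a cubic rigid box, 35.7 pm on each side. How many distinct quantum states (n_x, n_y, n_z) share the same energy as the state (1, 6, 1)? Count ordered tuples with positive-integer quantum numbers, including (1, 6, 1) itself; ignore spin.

The level has n_x² + n_y² + n_z² = 38. The ordered positive-integer solutions are (1, 1, 6), (1, 6, 1), (2, 3, 5), (2, 5, 3), (3, 2, 5), (3, 5, 2), (5, 2, 3), (5, 3, 2), (6, 1, 1).
That gives 9 states.

degeneracy = 9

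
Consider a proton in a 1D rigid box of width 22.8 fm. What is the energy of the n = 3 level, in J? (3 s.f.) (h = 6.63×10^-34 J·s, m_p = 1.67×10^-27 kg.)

E_3 = 5.70×10^-13 J

For an infinite well E_n = n²h²/(8m_pL²), so E_1 = h²/(8m_pL²) = (6.63×10^-34)²/(8·1.67×10^-27·(2.28×10^-14 m)²) = 6.329×10^-14 J.
Then E_3 = 3²·E_1 = 9·6.329×10^-14 J = 5.70×10^-13 J.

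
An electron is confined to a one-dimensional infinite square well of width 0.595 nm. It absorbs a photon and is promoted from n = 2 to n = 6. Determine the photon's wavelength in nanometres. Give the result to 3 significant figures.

λ = 36.5 nm

E_1 = h²/(8m_eL²) = 1.702×10^-19 J, so ΔE = (6² − 2²)E_1 = 5.446×10^-18 J.
λ = hc/ΔE = (6.626×10^-34·2.998×10^8)/5.446×10^-18 = 3.65×10^-8 m = 36.5 nm.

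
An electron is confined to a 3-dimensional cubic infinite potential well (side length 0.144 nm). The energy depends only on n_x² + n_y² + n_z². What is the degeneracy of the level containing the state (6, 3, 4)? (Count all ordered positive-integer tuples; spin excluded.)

The level has n_x² + n_y² + n_z² = 61. The ordered positive-integer solutions are (3, 4, 6), (3, 6, 4), (4, 3, 6), (4, 6, 3), (6, 3, 4), (6, 4, 3).
That gives 6 states.

degeneracy = 6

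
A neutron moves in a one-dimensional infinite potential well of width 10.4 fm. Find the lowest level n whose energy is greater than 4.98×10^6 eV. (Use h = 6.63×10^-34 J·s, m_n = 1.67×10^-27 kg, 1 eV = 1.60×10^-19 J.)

n = 2

E_1 = h²/(8m_nL²) = 3.042×10^-13 J = 1.901×10^6 eV.
Need n² > 4.98×10^6/1.901×10^6 = 2.620, i.e. n > 1.619.
The smallest integer satisfying this is n = 2.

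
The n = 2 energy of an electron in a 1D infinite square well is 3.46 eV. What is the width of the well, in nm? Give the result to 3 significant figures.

From E_n = n²h²/(8m_eL²), L = n·h/√(8m_eE_n).
E_2 = 3.46 eV = 5.543×10^-19 J, so L = 2·6.626×10^-34/√(8·9.109×10^-31·5.543×10^-19) = 6.59×10^-10 m = 0.659 nm.

L = 0.659 nm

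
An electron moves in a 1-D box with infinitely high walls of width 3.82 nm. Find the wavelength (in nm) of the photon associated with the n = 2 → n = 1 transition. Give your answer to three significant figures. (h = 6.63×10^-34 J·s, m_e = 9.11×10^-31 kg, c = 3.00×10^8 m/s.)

E_1 = h²/(8m_eL²) = 4.133×10^-21 J, so ΔE = (2² − 1²)E_1 = 1.240×10^-20 J.
λ = hc/ΔE = (6.63×10^-34·3.00×10^8)/1.240×10^-20 = 1.60×10^-5 m = 1.60×10^4 nm.

λ = 1.60×10^4 nm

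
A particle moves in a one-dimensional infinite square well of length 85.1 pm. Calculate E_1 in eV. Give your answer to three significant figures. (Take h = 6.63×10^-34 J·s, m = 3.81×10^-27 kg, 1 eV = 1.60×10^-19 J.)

E_1 = 0.0124 eV

For an infinite well E_n = n²h²/(8mL²), so E_1 = h²/(8mL²) = (6.63×10^-34)²/(8·3.81×10^-27·(8.51×10^-11 m)²) = 1.991×10^-21 J.
Converting, E_1 = 1.991×10^-21 J / (1.60×10^-19 J/eV) = 0.0124 eV.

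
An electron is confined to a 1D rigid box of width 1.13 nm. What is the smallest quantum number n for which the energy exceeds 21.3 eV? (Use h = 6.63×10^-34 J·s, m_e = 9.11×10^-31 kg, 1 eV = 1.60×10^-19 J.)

n = 9

E_1 = h²/(8m_eL²) = 4.723×10^-20 J = 0.2952 eV.
Need n² > 21.3/0.2952 = 72.15, i.e. n > 8.494.
The smallest integer satisfying this is n = 9.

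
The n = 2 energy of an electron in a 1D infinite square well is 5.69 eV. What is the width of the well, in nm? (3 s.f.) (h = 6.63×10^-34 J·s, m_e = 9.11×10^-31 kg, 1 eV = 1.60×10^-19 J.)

From E_n = n²h²/(8m_eL²), L = n·h/√(8m_eE_n).
E_2 = 5.69 eV = 9.104×10^-19 J, so L = 2·6.63×10^-34/√(8·9.11×10^-31·9.104×10^-19) = 5.15×10^-10 m = 0.515 nm.

L = 0.515 nm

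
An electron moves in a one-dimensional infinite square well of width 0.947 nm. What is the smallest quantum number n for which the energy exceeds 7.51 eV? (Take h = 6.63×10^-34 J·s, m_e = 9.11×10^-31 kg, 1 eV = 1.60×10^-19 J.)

n = 5

E_1 = h²/(8m_eL²) = 6.725×10^-20 J = 0.4203 eV.
Need n² > 7.51/0.4203 = 17.87, i.e. n > 4.227.
The smallest integer satisfying this is n = 5.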